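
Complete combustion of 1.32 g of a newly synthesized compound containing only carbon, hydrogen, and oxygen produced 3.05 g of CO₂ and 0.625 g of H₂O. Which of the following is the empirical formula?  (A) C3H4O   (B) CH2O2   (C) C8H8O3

mol C = 3.05 g CO₂ ÷ 44.009 g/mol = 0.06930 mol
mol H = 2 × 0.625 g H₂O ÷ 18.015 g/mol = 0.06939 mol
mass O = 1.32 − (0.8324 + 0.06994) = 0.4176 g → mol O = 0.4176 ÷ 15.999 = 0.02610 mol
Divide by the smallest (0.02610 mol): C 2.655, H 2.658, O 1.000
Multiplying each by 3 gives whole numbers: C 7.96, H 7.97, O 3.00

(C) C8H8O3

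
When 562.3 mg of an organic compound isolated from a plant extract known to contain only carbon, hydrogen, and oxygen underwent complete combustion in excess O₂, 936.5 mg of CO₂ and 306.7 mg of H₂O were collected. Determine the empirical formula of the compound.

C5H8O4

mol C = 0.9365 g CO₂ ÷ 44.009 g/mol = 0.021280 mol
mol H = 2 × 0.3067 g H₂O ÷ 18.015 g/mol = 0.034049 mol
mass O = 0.5623 − (0.25559 + 0.034322) = 0.27239 g → mol O = 0.27239 ÷ 15.999 = 0.017025 mol
Divide by the smallest (0.017025 mol): C 1.250, H 2.000, O 1.000
Multiplying each by 4 gives whole numbers: C 5.00, H 8.00, O 4.00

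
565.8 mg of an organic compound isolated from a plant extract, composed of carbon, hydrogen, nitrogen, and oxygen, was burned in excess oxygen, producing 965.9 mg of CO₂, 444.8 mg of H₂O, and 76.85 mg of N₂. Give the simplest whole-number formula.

mol C = 0.9659 g CO₂ ÷ 44.009 g/mol = 0.021948 mol
mol H = 2 × 0.4448 g H₂O ÷ 18.015 g/mol = 0.049381 mol
mol N = 2 × 0.07685 g N₂ ÷ 28.014 g/mol = 0.0054865 mol
mass O = 0.5658 − (0.26361 + 0.049776 + 0.076850) = 0.17556 g → mol O = 0.17556 ÷ 15.999 = 0.010973 mol
Divide by the smallest (0.0054865 mol): C 4.000, H 9.000, N 1.000, O 2.000

C4H9NO2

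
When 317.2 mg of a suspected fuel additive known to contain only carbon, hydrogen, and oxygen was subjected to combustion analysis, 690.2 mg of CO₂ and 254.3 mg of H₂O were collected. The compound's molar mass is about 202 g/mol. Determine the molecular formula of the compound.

C10H18O4

mol C = 0.6902 g CO₂ ÷ 44.009 g/mol = 0.015683 mol
mol H = 2 × 0.2543 g H₂O ÷ 18.015 g/mol = 0.028232 mol
mass O = 0.3172 − (0.18837 + 0.028458) = 0.10037 g → mol O = 0.10037 ÷ 15.999 = 0.0062736 mol
Divide by the smallest (0.0062736 mol): C 2.500, H 4.500, O 1.000
Multiplying each by 2 gives whole numbers: C 5.00, H 9.00, O 2.00
Empirical formula: C5H9O2
Empirical-formula mass = 101.12 g/mol; 202 ÷ 101.12 ≈ 2, so the molecular formula is C10H18O4.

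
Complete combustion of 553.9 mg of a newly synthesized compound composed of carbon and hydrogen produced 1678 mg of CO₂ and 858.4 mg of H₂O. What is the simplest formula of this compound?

mol C = 1.678 g CO₂ ÷ 44.009 g/mol = 0.038129 mol
mol H = 2 × 0.8584 g H₂O ÷ 18.015 g/mol = 0.095298 mol
Divide by the smallest (0.038129 mol): C 1.000, H 2.499
Multiplying each by 2 gives whole numbers: C 2.00, H 5.00

C2H5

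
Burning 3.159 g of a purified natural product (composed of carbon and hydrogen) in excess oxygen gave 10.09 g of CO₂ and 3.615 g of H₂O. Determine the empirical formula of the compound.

mol C = 10.09 g CO₂ ÷ 44.009 g/mol = 0.22927 mol
mol H = 2 × 3.615 g H₂O ÷ 18.015 g/mol = 0.40133 mol
Divide by the smallest (0.22927 mol): C 1.000, H 1.750
Multiplying each by 4 gives whole numbers: C 4.00, H 7.00

C4H7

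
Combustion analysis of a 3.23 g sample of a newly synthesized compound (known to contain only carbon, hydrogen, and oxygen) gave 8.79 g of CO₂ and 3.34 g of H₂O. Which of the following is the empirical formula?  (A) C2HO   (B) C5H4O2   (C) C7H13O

(C) C7H13O

mol C = 8.79 g CO₂ ÷ 44.009 g/mol = 0.1997 mol
mol H = 2 × 3.34 g H₂O ÷ 18.015 g/mol = 0.3708 mol
mass O = 3.23 − (2.399 + 0.3738) = 0.4573 g → mol O = 0.4573 ÷ 15.999 = 0.02858 mol
Divide by the smallest (0.02858 mol): C 6.989, H 12.974, O 1.000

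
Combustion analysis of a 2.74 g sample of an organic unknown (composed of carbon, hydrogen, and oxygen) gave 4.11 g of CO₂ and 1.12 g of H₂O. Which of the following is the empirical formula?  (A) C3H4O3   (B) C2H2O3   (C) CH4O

(A) C3H4O3

mol C = 4.11 g CO₂ ÷ 44.009 g/mol = 0.09339 mol
mol H = 2 × 1.12 g H₂O ÷ 18.015 g/mol = 0.1243 mol
mass O = 2.74 − (1.122 + 0.1253) = 1.493 g → mol O = 1.493 ÷ 15.999 = 0.09332 mol
Divide by the smallest (0.09332 mol): C 1.001, H 1.332, O 1.000
Multiplying each by 3 gives whole numbers: C 3.00, H 4.00, O 3.00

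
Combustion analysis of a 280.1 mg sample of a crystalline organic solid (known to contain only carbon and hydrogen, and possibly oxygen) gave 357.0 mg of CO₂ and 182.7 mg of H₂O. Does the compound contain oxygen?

mol C = 0.3570 g CO₂ ÷ 44.009 g/mol = 0.0081120 mol
mol H = 2 × 0.1827 g H₂O ÷ 18.015 g/mol = 0.020283 mol
C and H account for only 0.11788 g of the 0.2801 g sample; the remaining 0.16222 g must be oxygen.

yes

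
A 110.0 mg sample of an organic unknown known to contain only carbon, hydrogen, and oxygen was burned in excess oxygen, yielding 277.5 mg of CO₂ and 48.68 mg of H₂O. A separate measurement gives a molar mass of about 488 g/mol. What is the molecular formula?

C28H24O8

mol C = 0.2775 g CO₂ ÷ 44.009 g/mol = 0.0063055 mol
mol H = 2 × 0.04868 g H₂O ÷ 18.015 g/mol = 0.0054044 mol
mass O = 0.1100 − (0.075736 + 0.0054476) = 0.028817 g → mol O = 0.028817 ÷ 15.999 = 0.0018012 mol
Divide by the smallest (0.0018012 mol): C 3.501, H 3.001, O 1.000
Multiplying each by 2 gives whole numbers: C 7.00, H 6.00, O 2.00
Empirical formula: C7H6O2
Empirical-formula mass = 122.12 g/mol; 488 ÷ 122.12 ≈ 4, so the molecular formula is C28H24O8.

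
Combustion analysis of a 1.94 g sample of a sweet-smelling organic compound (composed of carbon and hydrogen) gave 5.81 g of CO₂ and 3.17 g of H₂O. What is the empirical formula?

C3H8

mol C = 5.81 g CO₂ ÷ 44.009 g/mol = 0.1320 mol
mol H = 2 × 3.17 g H₂O ÷ 18.015 g/mol = 0.3519 mol
Divide by the smallest (0.1320 mol): C 1.000, H 2.666
Multiplying each by 3 gives whole numbers: C 3.00, H 8.00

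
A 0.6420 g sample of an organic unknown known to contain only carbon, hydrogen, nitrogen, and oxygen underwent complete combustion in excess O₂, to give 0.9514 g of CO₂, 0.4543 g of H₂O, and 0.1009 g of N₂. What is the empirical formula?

C3H7NO2

mol C = 0.9514 g CO₂ ÷ 44.009 g/mol = 0.021618 mol
mol H = 2 × 0.4543 g H₂O ÷ 18.015 g/mol = 0.050436 mol
mol N = 2 × 0.1009 g N₂ ÷ 28.014 g/mol = 0.0072035 mol
mass O = 0.6420 − (0.25966 + 0.050839 + 0.10090) = 0.23060 g → mol O = 0.23060 ÷ 15.999 = 0.014414 mol
Divide by the smallest (0.0072035 mol): C 3.001, H 7.002, N 1.000, O 2.001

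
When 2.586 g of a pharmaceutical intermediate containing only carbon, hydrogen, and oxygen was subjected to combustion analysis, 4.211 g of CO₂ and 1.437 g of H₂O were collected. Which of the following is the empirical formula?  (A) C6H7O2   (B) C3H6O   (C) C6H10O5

(C) C6H10O5

mol C = 4.211 g CO₂ ÷ 44.009 g/mol = 0.095685 mol
mol H = 2 × 1.437 g H₂O ÷ 18.015 g/mol = 0.15953 mol
mass O = 2.586 − (1.1493 + 0.16081) = 1.2759 g → mol O = 1.2759 ÷ 15.999 = 0.079750 mol
Divide by the smallest (0.079750 mol): C 1.200, H 2.000, O 1.000
Multiplying each by 5 gives whole numbers: C 6.00, H 10.00, O 5.00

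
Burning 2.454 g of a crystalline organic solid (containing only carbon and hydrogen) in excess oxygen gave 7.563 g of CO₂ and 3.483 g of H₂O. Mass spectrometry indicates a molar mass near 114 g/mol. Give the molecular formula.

mol C = 7.563 g CO₂ ÷ 44.009 g/mol = 0.17185 mol
mol H = 2 × 3.483 g H₂O ÷ 18.015 g/mol = 0.38668 mol
Divide by the smallest (0.17185 mol): C 1.000, H 2.250
Multiplying each by 4 gives whole numbers: C 4.00, H 9.00
Empirical formula: C4H9
Empirical-formula mass = 57.12 g/mol; 114 ÷ 57.12 ≈ 2, so the molecular formula is C8H18.

C8H18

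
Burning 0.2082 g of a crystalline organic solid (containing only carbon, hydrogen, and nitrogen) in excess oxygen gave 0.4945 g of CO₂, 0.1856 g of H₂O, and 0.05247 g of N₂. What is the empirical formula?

mol C = 0.4945 g CO₂ ÷ 44.009 g/mol = 0.011236 mol
mol H = 2 × 0.1856 g H₂O ÷ 18.015 g/mol = 0.020605 mol
mol N = 2 × 0.05247 g N₂ ÷ 28.014 g/mol = 0.0037460 mol
Divide by the smallest (0.0037460 mol): C 3.000, H 5.501, N 1.000
Multiplying each by 2 gives whole numbers: C 6.00, H 11.00, N 2.00

C6H11N2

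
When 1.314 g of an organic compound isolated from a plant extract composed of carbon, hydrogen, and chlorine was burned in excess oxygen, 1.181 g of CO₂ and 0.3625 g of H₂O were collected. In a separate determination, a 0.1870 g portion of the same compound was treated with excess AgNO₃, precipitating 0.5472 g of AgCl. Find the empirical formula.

mol C = 1.181 g CO₂ ÷ 44.009 g/mol = 0.026835 mol
mol H = 2 × 0.3625 g H₂O ÷ 18.015 g/mol = 0.040244 mol
From the AgCl data: mol Cl per gram of compound = (0.5472 ÷ 143.318) ÷ 0.1870 = 0.020418 mol/g, so in the 1.314 g combustion sample mol Cl = 0.026829 mol
Divide by the smallest (0.026829 mol): C 1.000, H 1.500, Cl 1.000
Multiplying each by 2 gives whole numbers: C 2.00, H 3.00, Cl 2.00

C2H3Cl2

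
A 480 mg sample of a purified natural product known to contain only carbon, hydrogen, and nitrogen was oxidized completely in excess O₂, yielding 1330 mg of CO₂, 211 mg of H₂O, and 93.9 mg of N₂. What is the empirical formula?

mol C = 1.33 g CO₂ ÷ 44.009 g/mol = 0.03022 mol
mol H = 2 × 0.211 g H₂O ÷ 18.015 g/mol = 0.02342 mol
mol N = 2 × 0.0939 g N₂ ÷ 28.014 g/mol = 0.006704 mol
Divide by the smallest (0.006704 mol): C 4.508, H 3.494, N 1.000
Multiplying each by 2 gives whole numbers: C 9.02, H 6.99, N 2.00

C9H7N2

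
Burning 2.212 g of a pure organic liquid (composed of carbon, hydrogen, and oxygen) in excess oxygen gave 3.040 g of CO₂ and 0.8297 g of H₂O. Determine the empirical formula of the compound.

C6H8O7

mol C = 3.040 g CO₂ ÷ 44.009 g/mol = 0.069077 mol
mol H = 2 × 0.8297 g H₂O ÷ 18.015 g/mol = 0.092112 mol
mass O = 2.212 − (0.82968 + 0.092849) = 1.2895 g → mol O = 1.2895 ÷ 15.999 = 0.080597 mol
Divide by the smallest (0.069077 mol): C 1.000, H 1.333, O 1.167
Multiplying each by 6 gives whole numbers: C 6.00, H 8.00, O 7.00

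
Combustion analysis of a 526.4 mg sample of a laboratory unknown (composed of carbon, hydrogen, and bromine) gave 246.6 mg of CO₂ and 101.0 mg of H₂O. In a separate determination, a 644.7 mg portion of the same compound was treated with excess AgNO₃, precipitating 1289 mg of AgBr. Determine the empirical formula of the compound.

mol C = 0.2466 g CO₂ ÷ 44.009 g/mol = 0.0056034 mol
mol H = 2 × 0.1010 g H₂O ÷ 18.015 g/mol = 0.011213 mol
From the AgBr data: mol Br per gram of compound = (1.289 ÷ 187.772) ÷ 0.6447 = 0.010648 mol/g, so in the 0.5264 g combustion sample mol Br = 0.0056051 mol
Divide by the smallest (0.0056034 mol): C 1.000, H 2.001, Br 1.000

CH2Br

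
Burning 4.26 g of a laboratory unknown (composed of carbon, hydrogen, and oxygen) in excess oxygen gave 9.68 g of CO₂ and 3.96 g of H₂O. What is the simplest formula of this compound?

mol C = 9.68 g CO₂ ÷ 44.009 g/mol = 0.2200 mol
mol H = 2 × 3.96 g H₂O ÷ 18.015 g/mol = 0.4396 mol
mass O = 4.26 − (2.642 + 0.4432) = 1.175 g → mol O = 1.175 ÷ 15.999 = 0.07344 mol
Divide by the smallest (0.07344 mol): C 2.995, H 5.986, O 1.000

C3H6O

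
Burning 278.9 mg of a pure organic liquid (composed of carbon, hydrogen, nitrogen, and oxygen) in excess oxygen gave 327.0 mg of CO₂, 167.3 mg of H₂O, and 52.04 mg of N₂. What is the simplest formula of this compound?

mol C = 0.3270 g CO₂ ÷ 44.009 g/mol = 0.0074303 mol
mol H = 2 × 0.1673 g H₂O ÷ 18.015 g/mol = 0.018573 mol
mol N = 2 × 0.05204 g N₂ ÷ 28.014 g/mol = 0.0037153 mol
mass O = 0.2789 − (0.089245 + 0.018722 + 0.052040) = 0.11889 g → mol O = 0.11889 ÷ 15.999 = 0.0074313 mol
Divide by the smallest (0.0037153 mol): C 2.000, H 4.999, N 1.000, O 2.000

C2H5NO2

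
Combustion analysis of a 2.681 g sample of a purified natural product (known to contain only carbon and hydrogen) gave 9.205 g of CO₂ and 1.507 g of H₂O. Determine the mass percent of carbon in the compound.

mol C = 9.205 g CO₂ ÷ 44.009 g/mol = 0.20916 mol
mol H = 2 × 1.507 g H₂O ÷ 18.015 g/mol = 0.16731 mol
mass % C = 2.5122 g ÷ 2.681 g × 100%

93.71%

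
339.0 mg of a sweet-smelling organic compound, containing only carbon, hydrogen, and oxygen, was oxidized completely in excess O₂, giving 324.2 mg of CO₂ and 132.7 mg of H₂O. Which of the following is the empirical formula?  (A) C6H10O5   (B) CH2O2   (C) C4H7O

(B) CH2O2

mol C = 0.3242 g CO₂ ÷ 44.009 g/mol = 0.0073667 mol
mol H = 2 × 0.1327 g H₂O ÷ 18.015 g/mol = 0.014732 mol
mass O = 0.3390 − (0.088481 + 0.014850) = 0.23567 g → mol O = 0.23567 ÷ 15.999 = 0.014730 mol
Divide by the smallest (0.0073667 mol): C 1.000, H 2.000, O 2.000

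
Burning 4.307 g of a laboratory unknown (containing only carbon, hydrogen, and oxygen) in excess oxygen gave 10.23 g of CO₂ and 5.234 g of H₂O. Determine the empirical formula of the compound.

C4H10O

mol C = 10.23 g CO₂ ÷ 44.009 g/mol = 0.23245 mol
mol H = 2 × 5.234 g H₂O ÷ 18.015 g/mol = 0.58107 mol
mass O = 4.307 − (2.7920 + 0.58572) = 0.92929 g → mol O = 0.92929 ÷ 15.999 = 0.058084 mol
Divide by the smallest (0.058084 mol): C 4.002, H 10.004, O 1.000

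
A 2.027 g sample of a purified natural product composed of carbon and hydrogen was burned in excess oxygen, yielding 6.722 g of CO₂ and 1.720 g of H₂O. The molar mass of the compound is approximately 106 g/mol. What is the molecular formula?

C8H10

mol C = 6.722 g CO₂ ÷ 44.009 g/mol = 0.15274 mol
mol H = 2 × 1.720 g H₂O ÷ 18.015 g/mol = 0.19095 mol
Divide by the smallest (0.15274 mol): C 1.000, H 1.250
Multiplying each by 4 gives whole numbers: C 4.00, H 5.00
Empirical formula: C4H5
Empirical-formula mass = 53.08 g/mol; 106 ÷ 53.08 ≈ 2, so the molecular formula is C8H10.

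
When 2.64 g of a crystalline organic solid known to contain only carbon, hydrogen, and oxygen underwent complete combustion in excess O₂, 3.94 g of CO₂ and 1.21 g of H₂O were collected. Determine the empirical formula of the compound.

C2H3O2

mol C = 3.94 g CO₂ ÷ 44.009 g/mol = 0.08953 mol
mol H = 2 × 1.21 g H₂O ÷ 18.015 g/mol = 0.1343 mol
mass O = 2.64 − (1.075 + 0.1354) = 1.429 g → mol O = 1.429 ÷ 15.999 = 0.08934 mol
Divide by the smallest (0.08934 mol): C 1.002, H 1.504, O 1.000
Multiplying each by 2 gives whole numbers: C 2.00, H 3.01, O 2.00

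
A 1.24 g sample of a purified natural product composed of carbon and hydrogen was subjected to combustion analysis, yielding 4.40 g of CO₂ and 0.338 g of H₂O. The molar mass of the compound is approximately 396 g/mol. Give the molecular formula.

C32H12

mol C = 4.40 g CO₂ ÷ 44.009 g/mol = 0.09998 mol
mol H = 2 × 0.338 g H₂O ÷ 18.015 g/mol = 0.03752 mol
Divide by the smallest (0.03752 mol): C 2.664, H 1.000
Multiplying each by 3 gives whole numbers: C 7.99, H 3.00
Empirical formula: C8H3
Empirical-formula mass = 99.11 g/mol; 396 ÷ 99.11 ≈ 4, so the molecular formula is C32H12.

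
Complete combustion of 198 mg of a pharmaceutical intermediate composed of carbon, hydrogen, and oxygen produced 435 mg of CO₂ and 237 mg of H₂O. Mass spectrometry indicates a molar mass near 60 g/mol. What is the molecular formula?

mol C = 0.435 g CO₂ ÷ 44.009 g/mol = 0.009884 mol
mol H = 2 × 0.237 g H₂O ÷ 18.015 g/mol = 0.02631 mol
mass O = 0.198 − (0.1187 + 0.02652) = 0.05276 g → mol O = 0.05276 ÷ 15.999 = 0.003298 mol
Divide by the smallest (0.003298 mol): C 2.997, H 7.979, O 1.000
Empirical formula: C3H8O
Empirical-formula mass = 60.10 g/mol; 60 ÷ 60.10 ≈ 1, so the molecular formula is C3H8O.

C3H8O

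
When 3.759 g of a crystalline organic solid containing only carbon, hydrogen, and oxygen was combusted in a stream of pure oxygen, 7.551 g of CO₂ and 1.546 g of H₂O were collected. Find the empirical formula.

C9H9O5

mol C = 7.551 g CO₂ ÷ 44.009 g/mol = 0.17158 mol
mol H = 2 × 1.546 g H₂O ÷ 18.015 g/mol = 0.17163 mol
mass O = 3.759 − (2.0608 + 0.17301) = 1.5252 g → mol O = 1.5252 ÷ 15.999 = 0.095329 mol
Divide by the smallest (0.095329 mol): C 1.800, H 1.800, O 1.000
Multiplying each by 5 gives whole numbers: C 9.00, H 9.00, O 5.00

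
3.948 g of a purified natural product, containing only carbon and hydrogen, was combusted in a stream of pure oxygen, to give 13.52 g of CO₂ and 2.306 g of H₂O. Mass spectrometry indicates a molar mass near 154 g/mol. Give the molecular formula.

C12H10

mol C = 13.52 g CO₂ ÷ 44.009 g/mol = 0.30721 mol
mol H = 2 × 2.306 g H₂O ÷ 18.015 g/mol = 0.25601 mol
Divide by the smallest (0.25601 mol): C 1.200, H 1.000
Multiplying each by 5 gives whole numbers: C 6.00, H 5.00
Empirical formula: C6H5
Empirical-formula mass = 77.11 g/mol; 154 ÷ 77.11 ≈ 2, so the molecular formula is C12H10.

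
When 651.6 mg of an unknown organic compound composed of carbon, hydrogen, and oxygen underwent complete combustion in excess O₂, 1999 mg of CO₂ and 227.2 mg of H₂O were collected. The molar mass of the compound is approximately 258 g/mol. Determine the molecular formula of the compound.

mol C = 1.999 g CO₂ ÷ 44.009 g/mol = 0.045423 mol
mol H = 2 × 0.2272 g H₂O ÷ 18.015 g/mol = 0.025223 mol
mass O = 0.6516 − (0.54557 + 0.025425) = 0.080605 g → mol O = 0.080605 ÷ 15.999 = 0.0050381 mol
Divide by the smallest (0.0050381 mol): C 9.016, H 5.007, O 1.000
Empirical formula: C9H5O
Empirical-formula mass = 129.14 g/mol; 258 ÷ 129.14 ≈ 2, so the molecular formula is C18H10O2.

C18H10O2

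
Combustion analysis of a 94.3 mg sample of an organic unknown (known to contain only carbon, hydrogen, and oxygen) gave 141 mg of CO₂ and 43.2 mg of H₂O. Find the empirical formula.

mol C = 0.141 g CO₂ ÷ 44.009 g/mol = 0.003204 mol
mol H = 2 × 0.0432 g H₂O ÷ 18.015 g/mol = 0.004796 mol
mass O = 0.0943 − (0.03848 + 0.004834) = 0.05098 g → mol O = 0.05098 ÷ 15.999 = 0.003187 mol
Divide by the smallest (0.003187 mol): C 1.005, H 1.505, O 1.000
Multiplying each by 2 gives whole numbers: C 2.01, H 3.01, O 2.00

C2H3O2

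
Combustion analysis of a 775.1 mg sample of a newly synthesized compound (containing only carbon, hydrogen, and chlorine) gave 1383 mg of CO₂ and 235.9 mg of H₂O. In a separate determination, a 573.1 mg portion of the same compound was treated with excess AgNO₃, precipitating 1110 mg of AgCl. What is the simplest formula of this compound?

mol C = 1.383 g CO₂ ÷ 44.009 g/mol = 0.031425 mol
mol H = 2 × 0.2359 g H₂O ÷ 18.015 g/mol = 0.026189 mol
From the AgCl data: mol Cl per gram of compound = (1.110 ÷ 143.318) ÷ 0.5731 = 0.013514 mol/g, so in the 0.7751 g combustion sample mol Cl = 0.010475 mol
Divide by the smallest (0.010475 mol): C 3.000, H 2.500, Cl 1.000
Multiplying each by 2 gives whole numbers: C 6.00, H 5.00, Cl 2.00

C6H5Cl2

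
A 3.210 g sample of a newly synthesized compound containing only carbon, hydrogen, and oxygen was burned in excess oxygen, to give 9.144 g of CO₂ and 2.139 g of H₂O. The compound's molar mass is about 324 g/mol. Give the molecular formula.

mol C = 9.144 g CO₂ ÷ 44.009 g/mol = 0.20778 mol
mol H = 2 × 2.139 g H₂O ÷ 18.015 g/mol = 0.23747 mol
mass O = 3.210 − (2.4956 + 0.23937) = 0.47504 g → mol O = 0.47504 ÷ 15.999 = 0.029692 mol
Divide by the smallest (0.029692 mol): C 6.998, H 7.998, O 1.000
Empirical formula: C7H8O
Empirical-formula mass = 108.14 g/mol; 324 ÷ 108.14 ≈ 3, so the molecular formula is C21H24O3.

C21H24O3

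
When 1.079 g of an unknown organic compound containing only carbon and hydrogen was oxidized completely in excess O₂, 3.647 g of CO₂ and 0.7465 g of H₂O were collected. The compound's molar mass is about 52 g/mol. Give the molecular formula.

C4H4

mol C = 3.647 g CO₂ ÷ 44.009 g/mol = 0.082869 mol
mol H = 2 × 0.7465 g H₂O ÷ 18.015 g/mol = 0.082875 mol
Divide by the smallest (0.082869 mol): C 1.000, H 1.000
Empirical formula: CH
Empirical-formula mass = 13.02 g/mol; 52 ÷ 13.02 ≈ 4, so the molecular formula is C4H4.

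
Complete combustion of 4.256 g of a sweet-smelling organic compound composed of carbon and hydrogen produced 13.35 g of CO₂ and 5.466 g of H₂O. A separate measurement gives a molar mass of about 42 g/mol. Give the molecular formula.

C3H6

mol C = 13.35 g CO₂ ÷ 44.009 g/mol = 0.30335 mol
mol H = 2 × 5.466 g H₂O ÷ 18.015 g/mol = 0.60683 mol
Divide by the smallest (0.30335 mol): C 1.000, H 2.000
Empirical formula: CH2
Empirical-formula mass = 14.03 g/mol; 42 ÷ 14.03 ≈ 3, so the molecular formula is C3H6.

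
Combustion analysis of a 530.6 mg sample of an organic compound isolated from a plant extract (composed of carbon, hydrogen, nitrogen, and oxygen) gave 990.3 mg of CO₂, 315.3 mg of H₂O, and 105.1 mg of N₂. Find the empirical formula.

C9H14N3O3

mol C = 0.9903 g CO₂ ÷ 44.009 g/mol = 0.022502 mol
mol H = 2 × 0.3153 g H₂O ÷ 18.015 g/mol = 0.035004 mol
mol N = 2 × 0.1051 g N₂ ÷ 28.014 g/mol = 0.0075034 mol
mass O = 0.5306 − (0.27027 + 0.035284 + 0.10510) = 0.11994 g → mol O = 0.11994 ÷ 15.999 = 0.0074968 mol
Divide by the smallest (0.0074968 mol): C 3.002, H 4.669, N 1.001, O 1.000
Multiplying each by 3 gives whole numbers: C 9.00, H 14.01, N 3.00, O 3.00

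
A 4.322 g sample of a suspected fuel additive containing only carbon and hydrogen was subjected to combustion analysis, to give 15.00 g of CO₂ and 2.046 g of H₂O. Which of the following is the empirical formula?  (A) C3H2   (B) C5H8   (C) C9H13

mol C = 15.00 g CO₂ ÷ 44.009 g/mol = 0.34084 mol
mol H = 2 × 2.046 g H₂O ÷ 18.015 g/mol = 0.22714 mol
Divide by the smallest (0.22714 mol): C 1.501, H 1.000
Multiplying each by 2 gives whole numbers: C 3.00, H 2.00

(A) C3H2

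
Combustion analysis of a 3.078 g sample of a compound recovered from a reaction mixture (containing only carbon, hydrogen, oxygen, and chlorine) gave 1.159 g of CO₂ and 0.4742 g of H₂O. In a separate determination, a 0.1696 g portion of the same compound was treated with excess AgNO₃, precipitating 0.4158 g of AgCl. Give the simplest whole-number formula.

mol C = 1.159 g CO₂ ÷ 44.009 g/mol = 0.026336 mol
mol H = 2 × 0.4742 g H₂O ÷ 18.015 g/mol = 0.052645 mol
From the AgCl data: mol Cl per gram of compound = (0.4158 ÷ 143.318) ÷ 0.1696 = 0.017106 mol/g, so in the 3.078 g combustion sample mol Cl = 0.052653 mol
mass O = 3.078 − (0.31632 + 0.053066 + 1.8666) = 0.84205 g → mol O = 0.84205 ÷ 15.999 = 0.052632 mol
Divide by the smallest (0.026336 mol): C 1.000, H 1.999, Cl 1.999, O 1.999

CH2Cl2O2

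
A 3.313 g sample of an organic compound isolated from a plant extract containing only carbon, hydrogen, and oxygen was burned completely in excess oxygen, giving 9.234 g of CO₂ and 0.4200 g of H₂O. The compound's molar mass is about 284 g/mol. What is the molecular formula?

C18H4O4

mol C = 9.234 g CO₂ ÷ 44.009 g/mol = 0.20982 mol
mol H = 2 × 0.4200 g H₂O ÷ 18.015 g/mol = 0.046628 mol
mass O = 3.313 − (2.5202 + 0.047001) = 0.74584 g → mol O = 0.74584 ÷ 15.999 = 0.046618 mol
Divide by the smallest (0.046618 mol): C 4.501, H 1.000, O 1.000
Multiplying each by 2 gives whole numbers: C 9.00, H 2.00, O 2.00
Empirical formula: C9H2O2
Empirical-formula mass = 142.11 g/mol; 284 ÷ 142.11 ≈ 2, so the molecular formula is C18H4O4.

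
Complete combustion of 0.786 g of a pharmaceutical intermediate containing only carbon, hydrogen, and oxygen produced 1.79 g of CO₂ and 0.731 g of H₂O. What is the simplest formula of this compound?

C3H6O

mol C = 1.79 g CO₂ ÷ 44.009 g/mol = 0.04067 mol
mol H = 2 × 0.731 g H₂O ÷ 18.015 g/mol = 0.08115 mol
mass O = 0.786 − (0.4885 + 0.08180) = 0.2157 g → mol O = 0.2157 ÷ 15.999 = 0.01348 mol
Divide by the smallest (0.01348 mol): C 3.017, H 6.020, O 1.000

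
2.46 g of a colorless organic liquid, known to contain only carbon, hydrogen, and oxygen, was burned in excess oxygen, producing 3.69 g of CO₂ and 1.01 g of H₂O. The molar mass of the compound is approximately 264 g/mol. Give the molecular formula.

mol C = 3.69 g CO₂ ÷ 44.009 g/mol = 0.08385 mol
mol H = 2 × 1.01 g H₂O ÷ 18.015 g/mol = 0.1121 mol
mass O = 2.46 − (1.007 + 0.1130) = 1.340 g → mol O = 1.340 ÷ 15.999 = 0.08375 mol
Divide by the smallest (0.08375 mol): C 1.001, H 1.339, O 1.000
Multiplying each by 3 gives whole numbers: C 3.00, H 4.02, O 3.00
Empirical formula: C3H4O3
Empirical-formula mass = 88.06 g/mol; 264 ÷ 88.06 ≈ 3, so the molecular formula is C9H12O9.

C9H12O9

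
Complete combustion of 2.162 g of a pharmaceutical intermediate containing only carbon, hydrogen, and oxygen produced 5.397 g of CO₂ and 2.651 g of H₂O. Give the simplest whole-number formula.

C5H12O

mol C = 5.397 g CO₂ ÷ 44.009 g/mol = 0.12263 mol
mol H = 2 × 2.651 g H₂O ÷ 18.015 g/mol = 0.29431 mol
mass O = 2.162 − (1.4730 + 0.29666) = 0.39238 g → mol O = 0.39238 ÷ 15.999 = 0.024525 mol
Divide by the smallest (0.024525 mol): C 5.000, H 12.000, O 1.000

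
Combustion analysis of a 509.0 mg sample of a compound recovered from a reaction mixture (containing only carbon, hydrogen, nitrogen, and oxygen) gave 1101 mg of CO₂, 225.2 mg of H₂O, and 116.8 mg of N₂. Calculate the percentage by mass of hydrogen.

4.95%

mol C = 1.101 g CO₂ ÷ 44.009 g/mol = 0.025018 mol
mol H = 2 × 0.2252 g H₂O ÷ 18.015 g/mol = 0.025001 mol
mol N = 2 × 0.1168 g N₂ ÷ 28.014 g/mol = 0.0083387 mol
mass O = 0.5090 − (0.30049 + 0.025201 + 0.11680) = 0.066512 g → mol O = 0.066512 ÷ 15.999 = 0.0041573 mol
mass % H = 0.025201 g ÷ 0.5090 g × 100%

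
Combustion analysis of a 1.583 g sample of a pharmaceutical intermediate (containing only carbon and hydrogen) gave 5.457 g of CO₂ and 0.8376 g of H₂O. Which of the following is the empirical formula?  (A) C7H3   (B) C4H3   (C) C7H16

(B) C4H3

mol C = 5.457 g CO₂ ÷ 44.009 g/mol = 0.12400 mol
mol H = 2 × 0.8376 g H₂O ÷ 18.015 g/mol = 0.092989 mol
Divide by the smallest (0.092989 mol): C 1.333, H 1.000
Multiplying each by 3 gives whole numbers: C 4.00, H 3.00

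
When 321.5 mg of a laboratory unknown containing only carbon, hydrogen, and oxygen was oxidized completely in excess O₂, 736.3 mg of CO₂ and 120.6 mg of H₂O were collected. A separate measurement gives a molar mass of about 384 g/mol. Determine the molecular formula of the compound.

mol C = 0.7363 g CO₂ ÷ 44.009 g/mol = 0.016731 mol
mol H = 2 × 0.1206 g H₂O ÷ 18.015 g/mol = 0.013389 mol
mass O = 0.3215 − (0.20095 + 0.013496) = 0.10705 g → mol O = 0.10705 ÷ 15.999 = 0.0066912 mol
Divide by the smallest (0.0066912 mol): C 2.500, H 2.001, O 1.000
Multiplying each by 2 gives whole numbers: C 5.00, H 4.00, O 2.00
Empirical formula: C5H4O2
Empirical-formula mass = 96.08 g/mol; 384 ÷ 96.08 ≈ 4, so the molecular formula is C20H16O8.

C20H16O8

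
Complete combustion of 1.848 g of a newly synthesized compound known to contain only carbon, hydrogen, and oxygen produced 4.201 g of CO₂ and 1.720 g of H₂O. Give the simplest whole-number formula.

mol C = 4.201 g CO₂ ÷ 44.009 g/mol = 0.095458 mol
mol H = 2 × 1.720 g H₂O ÷ 18.015 g/mol = 0.19095 mol
mass O = 1.848 − (1.1465 + 0.19248) = 0.50898 g → mol O = 0.50898 ÷ 15.999 = 0.031813 mol
Divide by the smallest (0.031813 mol): C 3.001, H 6.002, O 1.000

C3H6O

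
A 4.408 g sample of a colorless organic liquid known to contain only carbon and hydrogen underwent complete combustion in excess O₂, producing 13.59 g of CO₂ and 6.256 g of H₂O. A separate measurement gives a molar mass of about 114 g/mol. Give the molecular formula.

C8H18

mol C = 13.59 g CO₂ ÷ 44.009 g/mol = 0.30880 mol
mol H = 2 × 6.256 g H₂O ÷ 18.015 g/mol = 0.69453 mol
Divide by the smallest (0.30880 mol): C 1.000, H 2.249
Multiplying each by 4 gives whole numbers: C 4.00, H 9.00
Empirical formula: C4H9
Empirical-formula mass = 57.12 g/mol; 114 ÷ 57.12 ≈ 2, so the molecular formula is C8H18.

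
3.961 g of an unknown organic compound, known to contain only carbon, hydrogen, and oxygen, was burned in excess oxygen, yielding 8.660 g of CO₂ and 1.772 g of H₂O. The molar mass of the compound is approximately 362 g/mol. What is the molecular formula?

mol C = 8.660 g CO₂ ÷ 44.009 g/mol = 0.19678 mol
mol H = 2 × 1.772 g H₂O ÷ 18.015 g/mol = 0.19672 mol
mass O = 3.961 − (2.3635 + 0.19830) = 1.3992 g → mol O = 1.3992 ÷ 15.999 = 0.087456 mol
Divide by the smallest (0.087456 mol): C 2.250, H 2.249, O 1.000
Multiplying each by 4 gives whole numbers: C 9.00, H 9.00, O 4.00
Empirical formula: C9H9O4
Empirical-formula mass = 181.17 g/mol; 362 ÷ 181.17 ≈ 2, so the molecular formula is C18H18O8.

C18H18O8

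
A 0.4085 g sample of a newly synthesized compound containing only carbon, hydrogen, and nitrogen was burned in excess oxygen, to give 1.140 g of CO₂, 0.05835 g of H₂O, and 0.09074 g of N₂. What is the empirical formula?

C4HN

mol C = 1.140 g CO₂ ÷ 44.009 g/mol = 0.025904 mol
mol H = 2 × 0.05835 g H₂O ÷ 18.015 g/mol = 0.0064779 mol
mol N = 2 × 0.09074 g N₂ ÷ 28.014 g/mol = 0.0064782 mol
Divide by the smallest (0.0064779 mol): C 3.999, H 1.000, N 1.000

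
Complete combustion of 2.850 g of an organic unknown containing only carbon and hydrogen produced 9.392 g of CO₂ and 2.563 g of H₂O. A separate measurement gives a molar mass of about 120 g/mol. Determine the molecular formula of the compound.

C9H12

mol C = 9.392 g CO₂ ÷ 44.009 g/mol = 0.21341 mol
mol H = 2 × 2.563 g H₂O ÷ 18.015 g/mol = 0.28454 mol
Divide by the smallest (0.21341 mol): C 1.000, H 1.333
Multiplying each by 3 gives whole numbers: C 3.00, H 4.00
Empirical formula: C3H4
Empirical-formula mass = 40.06 g/mol; 120 ÷ 40.06 ≈ 3, so the molecular formula is C9H12.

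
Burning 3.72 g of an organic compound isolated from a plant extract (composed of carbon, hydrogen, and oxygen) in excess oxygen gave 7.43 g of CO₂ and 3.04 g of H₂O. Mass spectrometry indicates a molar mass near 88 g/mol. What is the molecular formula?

mol C = 7.43 g CO₂ ÷ 44.009 g/mol = 0.1688 mol
mol H = 2 × 3.04 g H₂O ÷ 18.015 g/mol = 0.3375 mol
mass O = 3.72 − (2.028 + 0.3402) = 1.352 g → mol O = 1.352 ÷ 15.999 = 0.08451 mol
Divide by the smallest (0.08451 mol): C 1.998, H 3.994, O 1.000
Empirical formula: C2H4O
Empirical-formula mass = 44.05 g/mol; 88 ÷ 44.05 ≈ 2, so the molecular formula is C4H8O2.

C4H8O2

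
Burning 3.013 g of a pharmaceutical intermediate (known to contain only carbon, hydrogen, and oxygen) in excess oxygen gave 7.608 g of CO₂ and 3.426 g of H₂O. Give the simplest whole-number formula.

C5H11O

mol C = 7.608 g CO₂ ÷ 44.009 g/mol = 0.17287 mol
mol H = 2 × 3.426 g H₂O ÷ 18.015 g/mol = 0.38035 mol
mass O = 3.013 − (2.0764 + 0.38339) = 0.55322 g → mol O = 0.55322 ÷ 15.999 = 0.034578 mol
Divide by the smallest (0.034578 mol): C 4.999, H 11.000, O 1.000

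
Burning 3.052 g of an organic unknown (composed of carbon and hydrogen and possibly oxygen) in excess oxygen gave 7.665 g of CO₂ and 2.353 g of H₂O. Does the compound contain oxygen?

mol C = 7.665 g CO₂ ÷ 44.009 g/mol = 0.17417 mol
mol H = 2 × 2.353 g H₂O ÷ 18.015 g/mol = 0.26123 mol
C and H account for only 2.3553 g of the 3.052 g sample; the remaining 0.69674 g must be oxygen.

yes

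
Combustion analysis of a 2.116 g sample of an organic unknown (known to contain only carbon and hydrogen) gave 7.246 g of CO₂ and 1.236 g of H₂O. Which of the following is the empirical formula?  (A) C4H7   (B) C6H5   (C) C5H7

mol C = 7.246 g CO₂ ÷ 44.009 g/mol = 0.16465 mol
mol H = 2 × 1.236 g H₂O ÷ 18.015 g/mol = 0.13722 mol
Divide by the smallest (0.13722 mol): C 1.200, H 1.000
Multiplying each by 5 gives whole numbers: C 6.00, H 5.00

(B) C6H5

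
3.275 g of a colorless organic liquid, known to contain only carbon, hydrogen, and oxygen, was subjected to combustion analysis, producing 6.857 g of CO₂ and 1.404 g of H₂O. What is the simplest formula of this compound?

mol C = 6.857 g CO₂ ÷ 44.009 g/mol = 0.15581 mol
mol H = 2 × 1.404 g H₂O ÷ 18.015 g/mol = 0.15587 mol
mass O = 3.275 − (1.8714 + 0.15712) = 1.2465 g → mol O = 1.2465 ÷ 15.999 = 0.077909 mol
Divide by the smallest (0.077909 mol): C 2.000, H 2.001, O 1.000

C2H2O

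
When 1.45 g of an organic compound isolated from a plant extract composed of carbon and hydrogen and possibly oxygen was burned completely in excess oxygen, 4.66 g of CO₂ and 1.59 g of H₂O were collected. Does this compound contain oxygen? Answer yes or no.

mol C = 4.66 g CO₂ ÷ 44.009 g/mol = 0.1059 mol
mol H = 2 × 1.59 g H₂O ÷ 18.015 g/mol = 0.1765 mol
C and H together account for 1.450 g — essentially the entire 1.45 g sample — so the compound contains no oxygen.

no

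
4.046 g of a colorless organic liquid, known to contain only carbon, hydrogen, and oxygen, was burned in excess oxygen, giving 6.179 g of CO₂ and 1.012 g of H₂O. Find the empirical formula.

mol C = 6.179 g CO₂ ÷ 44.009 g/mol = 0.14040 mol
mol H = 2 × 1.012 g H₂O ÷ 18.015 g/mol = 0.11235 mol
mass O = 4.046 − (1.6864 + 0.11325) = 2.2464 g → mol O = 2.2464 ÷ 15.999 = 0.14041 mol
Divide by the smallest (0.11235 mol): C 1.250, H 1.000, O 1.250
Multiplying each by 4 gives whole numbers: C 5.00, H 4.00, O 5.00

C5H4O5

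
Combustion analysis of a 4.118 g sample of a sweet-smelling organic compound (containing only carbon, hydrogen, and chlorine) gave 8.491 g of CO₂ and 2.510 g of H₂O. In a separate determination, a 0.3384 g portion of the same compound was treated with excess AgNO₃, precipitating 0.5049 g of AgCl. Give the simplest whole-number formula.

mol C = 8.491 g CO₂ ÷ 44.009 g/mol = 0.19294 mol
mol H = 2 × 2.510 g H₂O ÷ 18.015 g/mol = 0.27866 mol
From the AgCl data: mol Cl per gram of compound = (0.5049 ÷ 143.318) ÷ 0.3384 = 0.010411 mol/g, so in the 4.118 g combustion sample mol Cl = 0.042871 mol
Divide by the smallest (0.042871 mol): C 4.500, H 6.500, Cl 1.000
Multiplying each by 2 gives whole numbers: C 9.00, H 13.00, Cl 2.00

C9H13Cl2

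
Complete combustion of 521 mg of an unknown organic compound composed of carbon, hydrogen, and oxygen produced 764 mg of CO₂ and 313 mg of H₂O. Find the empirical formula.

CH2O

mol C = 0.764 g CO₂ ÷ 44.009 g/mol = 0.01736 mol
mol H = 2 × 0.313 g H₂O ÷ 18.015 g/mol = 0.03475 mol
mass O = 0.521 − (0.2085 + 0.03503) = 0.2775 g → mol O = 0.2775 ÷ 15.999 = 0.01734 mol
Divide by the smallest (0.01734 mol): C 1.001, H 2.004, O 1.000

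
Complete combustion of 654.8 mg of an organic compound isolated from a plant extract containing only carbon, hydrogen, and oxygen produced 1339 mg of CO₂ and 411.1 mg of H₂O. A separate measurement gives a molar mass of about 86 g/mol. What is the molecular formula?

C4H6O2

mol C = 1.339 g CO₂ ÷ 44.009 g/mol = 0.030426 mol
mol H = 2 × 0.4111 g H₂O ÷ 18.015 g/mol = 0.045640 mol
mass O = 0.6548 − (0.36544 + 0.046005) = 0.24335 g → mol O = 0.24335 ÷ 15.999 = 0.015211 mol
Divide by the smallest (0.015211 mol): C 2.000, H 3.001, O 1.000
Empirical formula: C2H3O
Empirical-formula mass = 43.05 g/mol; 86 ÷ 43.05 ≈ 2, so the molecular formula is C4H6O2.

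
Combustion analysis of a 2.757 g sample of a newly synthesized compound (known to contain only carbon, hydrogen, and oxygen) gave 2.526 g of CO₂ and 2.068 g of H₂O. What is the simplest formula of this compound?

CH4O2

mol C = 2.526 g CO₂ ÷ 44.009 g/mol = 0.057397 mol
mol H = 2 × 2.068 g H₂O ÷ 18.015 g/mol = 0.22959 mol
mass O = 2.757 − (0.68940 + 0.23142) = 1.8362 g → mol O = 1.8362 ÷ 15.999 = 0.11477 mol
Divide by the smallest (0.057397 mol): C 1.000, H 4.000, O 2.000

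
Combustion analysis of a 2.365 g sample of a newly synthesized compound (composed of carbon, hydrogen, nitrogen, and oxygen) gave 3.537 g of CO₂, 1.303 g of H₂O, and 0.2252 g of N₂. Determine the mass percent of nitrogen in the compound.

9.52%

mol C = 3.537 g CO₂ ÷ 44.009 g/mol = 0.080370 mol
mol H = 2 × 1.303 g H₂O ÷ 18.015 g/mol = 0.14466 mol
mol N = 2 × 0.2252 g N₂ ÷ 28.014 g/mol = 0.016078 mol
mass O = 2.365 − (0.96532 + 0.14581 + 0.22520) = 1.0287 g → mol O = 1.0287 ÷ 15.999 = 0.064295 mol
mass % N = 0.22520 g ÷ 2.365 g × 100%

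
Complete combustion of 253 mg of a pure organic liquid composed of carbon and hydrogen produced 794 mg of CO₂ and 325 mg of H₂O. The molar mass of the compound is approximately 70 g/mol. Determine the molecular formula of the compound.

C5H10

mol C = 0.794 g CO₂ ÷ 44.009 g/mol = 0.01804 mol
mol H = 2 × 0.325 g H₂O ÷ 18.015 g/mol = 0.03608 mol
Divide by the smallest (0.01804 mol): C 1.000, H 2.000
Empirical formula: CH2
Empirical-formula mass = 14.03 g/mol; 70 ÷ 14.03 ≈ 5, so the molecular formula is C5H10.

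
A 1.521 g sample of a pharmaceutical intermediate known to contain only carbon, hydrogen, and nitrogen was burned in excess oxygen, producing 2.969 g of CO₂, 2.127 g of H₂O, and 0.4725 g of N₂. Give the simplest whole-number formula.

mol C = 2.969 g CO₂ ÷ 44.009 g/mol = 0.067463 mol
mol H = 2 × 2.127 g H₂O ÷ 18.015 g/mol = 0.23614 mol
mol N = 2 × 0.4725 g N₂ ÷ 28.014 g/mol = 0.033733 mol
Divide by the smallest (0.033733 mol): C 2.000, H 7.000, N 1.000

C2H7N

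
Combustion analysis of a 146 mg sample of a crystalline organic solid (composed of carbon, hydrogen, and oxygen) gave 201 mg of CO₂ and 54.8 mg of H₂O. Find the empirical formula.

C6H8O7

mol C = 0.201 g CO₂ ÷ 44.009 g/mol = 0.004567 mol
mol H = 2 × 0.0548 g H₂O ÷ 18.015 g/mol = 0.006084 mol
mass O = 0.146 − (0.05486 + 0.006132) = 0.08501 g → mol O = 0.08501 ÷ 15.999 = 0.005313 mol
Divide by the smallest (0.004567 mol): C 1.000, H 1.332, O 1.163
Multiplying each by 6 gives whole numbers: C 6.00, H 7.99, O 6.98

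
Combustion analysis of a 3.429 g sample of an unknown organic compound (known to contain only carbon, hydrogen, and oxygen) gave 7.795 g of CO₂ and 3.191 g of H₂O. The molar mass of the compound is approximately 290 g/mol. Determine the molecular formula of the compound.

mol C = 7.795 g CO₂ ÷ 44.009 g/mol = 0.17712 mol
mol H = 2 × 3.191 g H₂O ÷ 18.015 g/mol = 0.35426 mol
mass O = 3.429 − (2.1274 + 0.35709) = 0.94448 g → mol O = 0.94448 ÷ 15.999 = 0.059034 mol
Divide by the smallest (0.059034 mol): C 3.000, H 6.001, O 1.000
Empirical formula: C3H6O
Empirical-formula mass = 58.08 g/mol; 290 ÷ 58.08 ≈ 5, so the molecular formula is C15H30O5.

C15H30O5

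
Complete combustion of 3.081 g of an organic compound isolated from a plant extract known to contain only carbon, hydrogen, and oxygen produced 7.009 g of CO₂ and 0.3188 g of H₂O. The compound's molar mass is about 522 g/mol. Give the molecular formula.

C27H6O12

mol C = 7.009 g CO₂ ÷ 44.009 g/mol = 0.15926 mol
mol H = 2 × 0.3188 g H₂O ÷ 18.015 g/mol = 0.035393 mol
mass O = 3.081 − (1.9129 + 0.035676) = 1.1324 g → mol O = 1.1324 ÷ 15.999 = 0.070781 mol
Divide by the smallest (0.035393 mol): C 4.500, H 1.000, O 2.000
Multiplying each by 2 gives whole numbers: C 9.00, H 2.00, O 4.00
Empirical formula: C9H2O4
Empirical-formula mass = 174.11 g/mol; 522 ÷ 174.11 ≈ 3, so the molecular formula is C27H6O12.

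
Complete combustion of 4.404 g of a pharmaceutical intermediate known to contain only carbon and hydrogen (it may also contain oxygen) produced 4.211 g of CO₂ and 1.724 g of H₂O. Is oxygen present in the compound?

yes

mol C = 4.211 g CO₂ ÷ 44.009 g/mol = 0.095685 mol
mol H = 2 × 1.724 g H₂O ÷ 18.015 g/mol = 0.19140 mol
C and H account for only 1.3422 g of the 4.404 g sample; the remaining 3.0618 g must be oxygen.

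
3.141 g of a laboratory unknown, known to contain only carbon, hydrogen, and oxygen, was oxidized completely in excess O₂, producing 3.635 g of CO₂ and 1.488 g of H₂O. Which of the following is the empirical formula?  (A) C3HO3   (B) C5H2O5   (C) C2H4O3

mol C = 3.635 g CO₂ ÷ 44.009 g/mol = 0.082597 mol
mol H = 2 × 1.488 g H₂O ÷ 18.015 g/mol = 0.16520 mol
mass O = 3.141 − (0.99207 + 0.16652) = 1.9824 g → mol O = 1.9824 ÷ 15.999 = 0.12391 mol
Divide by the smallest (0.082597 mol): C 1.000, H 2.000, O 1.500
Multiplying each by 2 gives whole numbers: C 2.00, H 4.00, O 3.00

(C) C2H4O3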